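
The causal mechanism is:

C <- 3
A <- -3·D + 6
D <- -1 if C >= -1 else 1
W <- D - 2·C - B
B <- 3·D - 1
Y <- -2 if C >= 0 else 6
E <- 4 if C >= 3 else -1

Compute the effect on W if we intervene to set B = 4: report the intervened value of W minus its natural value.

Under do(B=4), the mechanism B <- 3·D - 1 is discarded; B is fixed at 4.
D = -1 if C >= -1 else 1  [with C=3]  = -1
W = D - 2·C - B  [with D=-1, C=3, B=4]  = -11
Without intervention: D = -1 if C >= -1 else 1  [with C=3]  = -1; B = 3·D - 1  [with D=-1]  = -4; W = D - 2·C - B  [with D=-1, C=3, B=-4]  = -3.
Change = -11 − (-3) = -8.

-8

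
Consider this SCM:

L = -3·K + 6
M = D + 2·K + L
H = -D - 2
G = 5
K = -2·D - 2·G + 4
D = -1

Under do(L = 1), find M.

Intervening sets L = 1 and removes its equation (L = -3·K + 6).
K = -2·D - 2·G + 4  [with D=-1, G=5]  = -4
M = D + 2·K + L  [with D=-1, K=-4, L=1]  = -8

-8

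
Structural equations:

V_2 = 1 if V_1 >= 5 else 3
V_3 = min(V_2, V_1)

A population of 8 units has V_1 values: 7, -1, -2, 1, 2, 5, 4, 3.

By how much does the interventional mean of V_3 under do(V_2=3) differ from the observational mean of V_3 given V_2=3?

The intervention sets V_2=3 in all 8 units regardless of V_1. Recomputing V_3 per unit gives 3, -1, -2, 1, 2, 3, 3, 3; average 1.5.
Observing V_2=3 restricts to units where V_2's equation naturally yields 3: V_1 ∈ {-1, -2, 1, 2, 4, 3}. In that subpopulation V_3 = -1, -2, 1, 2, 3, 3, mean 1.
Difference = 1.5 − 1 = 0.5.

0.5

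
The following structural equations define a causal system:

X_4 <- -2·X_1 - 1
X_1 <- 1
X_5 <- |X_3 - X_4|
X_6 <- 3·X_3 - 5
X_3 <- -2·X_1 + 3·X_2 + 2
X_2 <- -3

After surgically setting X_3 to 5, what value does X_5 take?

8

do(X_3=5) replaces the equation X_3 <- -2·X_1 + 3·X_2 + 2 with the constant X_3 = 5.
X_4 = -2·X_1 - 1  [with X_1=1]  = -3
X_5 = |X_3 - X_4|  [with X_3=5, X_4=-3]  = 8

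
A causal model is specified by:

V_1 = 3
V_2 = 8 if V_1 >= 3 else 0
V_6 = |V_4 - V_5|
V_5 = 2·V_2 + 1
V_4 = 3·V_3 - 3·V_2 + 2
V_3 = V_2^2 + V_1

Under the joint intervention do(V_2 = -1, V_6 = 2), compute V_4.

17

The joint intervention fixes V_2 = -1, V_6 = 2, removing each variable's own equation.
V_3 = V_2^2 + V_1  [with V_2=-1, V_1=3]  = 4
V_4 = 3·V_3 - 3·V_2 + 2  [with V_3=4, V_2=-1]  = 17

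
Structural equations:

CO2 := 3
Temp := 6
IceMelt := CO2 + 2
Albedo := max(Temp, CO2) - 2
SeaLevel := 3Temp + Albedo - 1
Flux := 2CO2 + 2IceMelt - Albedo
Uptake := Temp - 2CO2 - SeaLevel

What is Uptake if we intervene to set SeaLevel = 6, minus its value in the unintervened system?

Under do(SeaLevel=6), the mechanism SeaLevel := 3Temp + Albedo - 1 is discarded; SeaLevel is fixed at 6.
Uptake = Temp - 2CO2 - SeaLevel  [with Temp=6, CO2=3, SeaLevel=6]  = -6
Without intervention: Albedo = max(Temp, CO2) - 2  [with Temp=6, CO2=3]  = 4; SeaLevel = 3Temp + Albedo - 1  [with Temp=6, Albedo=4]  = 21; Uptake = Temp - 2CO2 - SeaLevel  [with Temp=6, CO2=3, SeaLevel=21]  = -21.
Change = -6 − (-21) = 15.

15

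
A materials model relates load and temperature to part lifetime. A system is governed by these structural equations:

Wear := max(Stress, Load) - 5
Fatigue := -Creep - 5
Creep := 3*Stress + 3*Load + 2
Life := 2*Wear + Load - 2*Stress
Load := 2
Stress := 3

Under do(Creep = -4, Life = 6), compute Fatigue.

The joint intervention fixes Creep = -4, Life = 6, removing each variable's own equation.
Fatigue = -Creep - 5  [with Creep=-4]  = -1

-1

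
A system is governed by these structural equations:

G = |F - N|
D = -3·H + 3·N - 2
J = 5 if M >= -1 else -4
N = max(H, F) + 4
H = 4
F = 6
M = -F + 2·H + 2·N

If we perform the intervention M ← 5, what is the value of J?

5

The intervention breaks the incoming arrows to M: M = -F + 2·H + 2·N no longer applies, and M = 5.
J = 5 if M >= -1 else -4  [with M=5]  = 5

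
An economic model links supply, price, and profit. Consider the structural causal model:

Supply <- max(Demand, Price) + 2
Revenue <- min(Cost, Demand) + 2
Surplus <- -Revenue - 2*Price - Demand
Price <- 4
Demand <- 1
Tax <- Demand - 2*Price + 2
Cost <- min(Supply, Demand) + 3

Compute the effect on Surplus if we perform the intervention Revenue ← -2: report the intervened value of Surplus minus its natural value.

5

Under do(Revenue=-2), the mechanism Revenue <- min(Cost, Demand) + 2 is discarded; Revenue is fixed at -2.
Surplus = -Revenue - 2*Price - Demand  [with Revenue=-2, Price=4, Demand=1]  = -7
Without intervention: Supply = max(Demand, Price) + 2  [with Demand=1, Price=4]  = 6; Cost = min(Supply, Demand) + 3  [with Supply=6, Demand=1]  = 4; Revenue = min(Cost, Demand) + 2  [with Cost=4, Demand=1]  = 3; Surplus = -Revenue - 2*Price - Demand  [with Revenue=3, Price=4, Demand=1]  = -12.
Change = -7 − (-12) = 5.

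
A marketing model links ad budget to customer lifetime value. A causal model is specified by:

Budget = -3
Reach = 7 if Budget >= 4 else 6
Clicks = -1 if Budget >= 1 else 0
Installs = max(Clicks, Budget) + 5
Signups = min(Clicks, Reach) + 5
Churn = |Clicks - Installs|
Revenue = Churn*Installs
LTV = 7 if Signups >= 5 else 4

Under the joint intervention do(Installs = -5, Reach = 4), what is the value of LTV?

The joint intervention fixes Installs = -5, Reach = 4, removing each variable's own equation.
Clicks = -1 if Budget >= 1 else 0  [with Budget=-3]  = 0
Signups = min(Clicks, Reach) + 5  [with Clicks=0, Reach=4]  = 5
LTV = 7 if Signups >= 5 else 4  [with Signups=5]  = 7

7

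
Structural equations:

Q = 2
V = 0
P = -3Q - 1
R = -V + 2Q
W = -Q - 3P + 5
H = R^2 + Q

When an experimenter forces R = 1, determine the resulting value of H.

Under do(R=1), the mechanism R = -V + 2Q is discarded; R is fixed at 1.
H = R^2 + Q  [with R=1, Q=2]  = 3

3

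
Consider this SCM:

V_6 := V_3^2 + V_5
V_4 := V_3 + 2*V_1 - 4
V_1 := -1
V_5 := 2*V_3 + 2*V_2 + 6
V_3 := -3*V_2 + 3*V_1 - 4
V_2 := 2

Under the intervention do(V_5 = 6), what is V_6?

175

The intervention breaks the incoming arrows to V_5: V_5 := 2*V_3 + 2*V_2 + 6 no longer applies, and V_5 = 6.
V_3 = -3*V_2 + 3*V_1 - 4  [with V_2=2, V_1=-1]  = -13
V_6 = V_3^2 + V_5  [with V_3=-13, V_5=6]  = 175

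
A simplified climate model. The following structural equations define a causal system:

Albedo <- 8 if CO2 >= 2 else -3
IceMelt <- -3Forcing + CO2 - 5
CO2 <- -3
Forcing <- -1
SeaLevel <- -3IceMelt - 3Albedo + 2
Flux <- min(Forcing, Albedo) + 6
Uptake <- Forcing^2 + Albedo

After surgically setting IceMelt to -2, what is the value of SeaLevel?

17

do(IceMelt=-2) replaces the equation IceMelt <- -3Forcing + CO2 - 5 with the constant IceMelt = -2.
Albedo = 8 if CO2 >= 2 else -3  [with CO2=-3]  = -3
SeaLevel = -3IceMelt - 3Albedo + 2  [with IceMelt=-2, Albedo=-3]  = 17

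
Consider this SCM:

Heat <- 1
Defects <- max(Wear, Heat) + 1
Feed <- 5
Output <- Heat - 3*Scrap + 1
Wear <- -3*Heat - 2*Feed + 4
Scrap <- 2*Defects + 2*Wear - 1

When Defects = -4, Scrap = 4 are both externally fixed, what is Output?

-10

The joint intervention fixes Defects = -4, Scrap = 4, removing each variable's own equation.
Output = Heat - 3*Scrap + 1  [with Heat=1, Scrap=4]  = -10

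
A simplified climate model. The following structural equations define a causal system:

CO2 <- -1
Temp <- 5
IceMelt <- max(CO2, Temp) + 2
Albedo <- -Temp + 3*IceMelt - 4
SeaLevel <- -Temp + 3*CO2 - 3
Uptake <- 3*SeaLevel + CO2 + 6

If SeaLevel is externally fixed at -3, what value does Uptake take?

The intervention breaks the incoming arrows to SeaLevel: SeaLevel <- -Temp + 3*CO2 - 3 no longer applies, and SeaLevel = -3.
Uptake = 3*SeaLevel + CO2 + 6  [with SeaLevel=-3, CO2=-1]  = -4

-4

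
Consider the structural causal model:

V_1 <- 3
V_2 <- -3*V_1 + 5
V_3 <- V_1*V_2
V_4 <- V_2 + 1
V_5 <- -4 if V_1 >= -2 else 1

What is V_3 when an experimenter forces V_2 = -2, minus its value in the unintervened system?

The intervention breaks the incoming arrows to V_2: V_2 <- -3*V_1 + 5 no longer applies, and V_2 = -2.
V_3 = V_1*V_2  [with V_1=3, V_2=-2]  = -6
Without intervention: V_2 = -3*V_1 + 5  [with V_1=3]  = -4; V_3 = V_1*V_2  [with V_1=3, V_2=-4]  = -12.
Change = -6 − (-12) = 6.

6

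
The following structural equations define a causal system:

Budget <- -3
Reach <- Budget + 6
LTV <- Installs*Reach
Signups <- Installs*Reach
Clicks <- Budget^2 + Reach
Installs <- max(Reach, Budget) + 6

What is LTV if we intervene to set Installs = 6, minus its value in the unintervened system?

Under do(Installs=6), the mechanism Installs <- max(Reach, Budget) + 6 is discarded; Installs is fixed at 6.
Reach = Budget + 6  [with Budget=-3]  = 3
LTV = Installs*Reach  [with Installs=6, Reach=3]  = 18
Without intervention: Reach = Budget + 6  [with Budget=-3]  = 3; Installs = max(Reach, Budget) + 6  [with Reach=3, Budget=-3]  = 9; LTV = Installs*Reach  [with Installs=9, Reach=3]  = 27.
Change = 18 − 27 = -9.

-9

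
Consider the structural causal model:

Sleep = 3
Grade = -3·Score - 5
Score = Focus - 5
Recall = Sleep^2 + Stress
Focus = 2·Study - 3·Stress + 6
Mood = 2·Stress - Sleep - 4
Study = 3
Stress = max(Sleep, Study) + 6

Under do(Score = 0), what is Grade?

-5

do(Score=0) replaces the equation Score = Focus - 5 with the constant Score = 0.
Grade = -3·Score - 5  [with Score=0]  = -5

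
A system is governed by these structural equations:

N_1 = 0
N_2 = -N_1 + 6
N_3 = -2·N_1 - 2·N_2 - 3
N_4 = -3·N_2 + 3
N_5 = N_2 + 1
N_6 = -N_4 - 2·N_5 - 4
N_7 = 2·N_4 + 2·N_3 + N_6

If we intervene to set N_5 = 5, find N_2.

Under do(N_5=5), the mechanism N_5 = N_2 + 1 is discarded; N_5 is fixed at 5.
No directed path runs from N_5 to N_2, so N_2 keeps its natural value.
N_2 = -N_1 + 6  [with N_1=0]  = 6

6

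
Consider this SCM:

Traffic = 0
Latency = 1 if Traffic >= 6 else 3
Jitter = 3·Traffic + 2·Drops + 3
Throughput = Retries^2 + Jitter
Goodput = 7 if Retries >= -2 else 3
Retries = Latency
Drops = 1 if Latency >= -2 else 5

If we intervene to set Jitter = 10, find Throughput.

The intervention breaks the incoming arrows to Jitter: Jitter = 3·Traffic + 2·Drops + 3 no longer applies, and Jitter = 10.
Latency = 1 if Traffic >= 6 else 3  [with Traffic=0]  = 3
Retries = Latency  [with Latency=3]  = 3
Throughput = Retries^2 + Jitter  [with Retries=3, Jitter=10]  = 19

19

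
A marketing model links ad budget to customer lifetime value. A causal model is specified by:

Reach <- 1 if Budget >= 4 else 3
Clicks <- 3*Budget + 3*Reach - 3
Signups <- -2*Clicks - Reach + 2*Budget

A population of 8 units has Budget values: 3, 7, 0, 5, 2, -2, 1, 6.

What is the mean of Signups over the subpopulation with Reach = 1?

E[Signups|Reach=1] averages over only the 3 units with Reach=1 (Budget = 7, 5, 6): Signups = -29, -21, -25, mean -25.

-25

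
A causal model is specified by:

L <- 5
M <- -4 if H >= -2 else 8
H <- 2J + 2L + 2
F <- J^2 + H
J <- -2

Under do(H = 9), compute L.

Under do(H=9), the mechanism H <- 2J + 2L + 2 is discarded; H is fixed at 9.
L is not downstream of the intervention, so its value is determined by the original equations.

5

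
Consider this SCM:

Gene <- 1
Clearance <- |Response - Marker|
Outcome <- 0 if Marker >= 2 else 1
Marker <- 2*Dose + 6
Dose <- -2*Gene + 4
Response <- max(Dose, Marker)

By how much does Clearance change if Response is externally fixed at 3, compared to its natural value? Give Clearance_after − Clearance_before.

Intervening sets Response = 3 and removes its equation (Response <- max(Dose, Marker)).
Dose = -2*Gene + 4  [with Gene=1]  = 2
Marker = 2*Dose + 6  [with Dose=2]  = 10
Clearance = |Response - Marker|  [with Response=3, Marker=10]  = 7
Without intervention: Dose = -2*Gene + 4  [with Gene=1]  = 2; Marker = 2*Dose + 6  [with Dose=2]  = 10; Response = max(Dose, Marker)  [with Dose=2, Marker=10]  = 10; Clearance = |Response - Marker|  [with Response=10, Marker=10]  = 0.
Change = 7 − 0 = 7.

7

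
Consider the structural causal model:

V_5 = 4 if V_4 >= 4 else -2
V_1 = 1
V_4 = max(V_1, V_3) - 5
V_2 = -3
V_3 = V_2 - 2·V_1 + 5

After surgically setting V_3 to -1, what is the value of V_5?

-2

do(V_3=-1) replaces the equation V_3 = V_2 - 2·V_1 + 5 with the constant V_3 = -1.
V_4 = max(V_1, V_3) - 5  [with V_1=1, V_3=-1]  = -4
V_5 = 4 if V_4 >= 4 else -2  [with V_4=-4]  = -2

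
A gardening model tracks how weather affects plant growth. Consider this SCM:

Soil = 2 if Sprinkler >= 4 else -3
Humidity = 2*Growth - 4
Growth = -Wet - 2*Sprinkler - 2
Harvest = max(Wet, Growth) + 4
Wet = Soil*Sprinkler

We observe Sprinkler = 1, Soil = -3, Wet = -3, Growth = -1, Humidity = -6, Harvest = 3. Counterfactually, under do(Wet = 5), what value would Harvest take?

The intervention breaks the incoming arrows to Wet: Wet = Soil*Sprinkler no longer applies, and Wet = 5.
Growth = -Wet - 2*Sprinkler - 2  [with Wet=5, Sprinkler=1]  = -9
Harvest = max(Wet, Growth) + 4  [with Wet=5, Growth=-9]  = 9

9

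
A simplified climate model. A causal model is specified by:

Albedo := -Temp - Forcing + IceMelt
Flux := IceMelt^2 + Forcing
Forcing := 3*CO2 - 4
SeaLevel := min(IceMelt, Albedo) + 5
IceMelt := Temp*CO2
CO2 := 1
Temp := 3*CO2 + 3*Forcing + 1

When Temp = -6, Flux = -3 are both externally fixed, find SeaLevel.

Under do(Temp = -6, Flux = -3), each intervened variable's structural equation is replaced by its fixed value.
Forcing = 3*CO2 - 4  [with CO2=1]  = -1
IceMelt = Temp*CO2  [with Temp=-6, CO2=1]  = -6
Albedo = -Temp - Forcing + IceMelt  [with Temp=-6, Forcing=-1, IceMelt=-6]  = 1
SeaLevel = min(IceMelt, Albedo) + 5  [with IceMelt=-6, Albedo=1]  = -1

-1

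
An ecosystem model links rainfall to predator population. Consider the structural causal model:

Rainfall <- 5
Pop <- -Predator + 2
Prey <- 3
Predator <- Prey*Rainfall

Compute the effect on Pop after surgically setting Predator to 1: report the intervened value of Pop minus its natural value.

14

The intervention breaks the incoming arrows to Predator: Predator <- Prey*Rainfall no longer applies, and Predator = 1.
Pop = -Predator + 2  [with Predator=1]  = 1
Without intervention: Predator = Prey*Rainfall  [with Prey=3, Rainfall=5]  = 15; Pop = -Predator + 2  [with Predator=15]  = -13.
Change = 1 − (-13) = 14.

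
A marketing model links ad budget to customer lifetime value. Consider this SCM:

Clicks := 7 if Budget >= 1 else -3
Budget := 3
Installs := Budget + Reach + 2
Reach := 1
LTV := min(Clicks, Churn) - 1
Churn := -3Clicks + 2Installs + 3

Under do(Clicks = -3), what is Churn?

24

do(Clicks=-3) replaces the equation Clicks := 7 if Budget >= 1 else -3 with the constant Clicks = -3.
Installs = Budget + Reach + 2  [with Budget=3, Reach=1]  = 6
Churn = -3Clicks + 2Installs + 3  [with Clicks=-3, Installs=6]  = 24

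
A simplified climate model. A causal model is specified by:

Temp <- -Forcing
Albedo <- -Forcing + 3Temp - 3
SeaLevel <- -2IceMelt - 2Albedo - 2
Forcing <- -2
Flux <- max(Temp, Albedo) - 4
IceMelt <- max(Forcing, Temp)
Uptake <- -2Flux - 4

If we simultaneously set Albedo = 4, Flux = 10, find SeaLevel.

-14

Setting Albedo = 4, Flux = 10 by intervention discards those variables' equations.
Temp = -Forcing  [with Forcing=-2]  = 2
IceMelt = max(Forcing, Temp)  [with Forcing=-2, Temp=2]  = 2
SeaLevel = -2IceMelt - 2Albedo - 2  [with IceMelt=2, Albedo=4]  = -14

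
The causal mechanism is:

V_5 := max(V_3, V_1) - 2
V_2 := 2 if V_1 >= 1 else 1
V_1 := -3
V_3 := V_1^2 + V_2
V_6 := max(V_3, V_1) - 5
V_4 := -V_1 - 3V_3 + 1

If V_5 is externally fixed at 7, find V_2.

Under do(V_5=7), the mechanism V_5 := max(V_3, V_1) - 2 is discarded; V_5 is fixed at 7.
No directed path runs from V_5 to V_2, so V_2 keeps its natural value.
V_2 = 2 if V_1 >= 1 else 1  [with V_1=-3]  = 1

1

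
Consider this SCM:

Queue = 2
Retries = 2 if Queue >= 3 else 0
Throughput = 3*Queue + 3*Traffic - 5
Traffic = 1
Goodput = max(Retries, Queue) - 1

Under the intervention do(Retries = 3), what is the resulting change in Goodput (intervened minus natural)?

do(Retries=3) replaces the equation Retries = 2 if Queue >= 3 else 0 with the constant Retries = 3.
Goodput = max(Retries, Queue) - 1  [with Retries=3, Queue=2]  = 2
Without intervention: Retries = 2 if Queue >= 3 else 0  [with Queue=2]  = 0; Goodput = max(Retries, Queue) - 1  [with Retries=0, Queue=2]  = 1.
Change = 2 − 1 = 1.

1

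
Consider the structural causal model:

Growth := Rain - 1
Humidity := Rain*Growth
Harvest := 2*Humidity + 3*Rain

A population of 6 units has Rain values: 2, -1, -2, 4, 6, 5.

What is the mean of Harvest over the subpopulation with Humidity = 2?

5.5

Conditioning on Humidity=2 selects the 2 unit(s) with Rain ∈ {2, -1}. Their Harvest values: 10, 1. Mean = 5.5.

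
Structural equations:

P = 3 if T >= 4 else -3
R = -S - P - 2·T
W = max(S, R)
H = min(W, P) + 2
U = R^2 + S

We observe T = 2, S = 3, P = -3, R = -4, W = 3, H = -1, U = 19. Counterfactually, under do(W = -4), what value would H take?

-2

The intervention breaks the incoming arrows to W: W = max(S, R) no longer applies, and W = -4.
P = 3 if T >= 4 else -3  [with T=2]  = -3
H = min(W, P) + 2  [with W=-4, P=-3]  = -2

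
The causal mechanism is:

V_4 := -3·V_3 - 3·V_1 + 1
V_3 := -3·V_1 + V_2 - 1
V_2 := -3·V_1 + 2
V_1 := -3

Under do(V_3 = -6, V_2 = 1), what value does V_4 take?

The joint intervention fixes V_3 = -6, V_2 = 1, removing each variable's own equation.
V_4 = -3·V_3 - 3·V_1 + 1  [with V_3=-6, V_1=-3]  = 28

28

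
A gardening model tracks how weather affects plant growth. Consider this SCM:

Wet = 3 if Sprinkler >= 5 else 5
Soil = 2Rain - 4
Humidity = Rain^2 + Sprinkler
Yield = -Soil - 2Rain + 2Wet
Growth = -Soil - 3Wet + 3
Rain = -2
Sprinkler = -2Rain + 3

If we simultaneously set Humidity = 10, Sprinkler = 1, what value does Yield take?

22

Setting Humidity = 10, Sprinkler = 1 by intervention discards those variables' equations.
Soil = 2Rain - 4  [with Rain=-2]  = -8
Wet = 3 if Sprinkler >= 5 else 5  [with Sprinkler=1]  = 5
Yield = -Soil - 2Rain + 2Wet  [with Soil=-8, Rain=-2, Wet=5]  = 22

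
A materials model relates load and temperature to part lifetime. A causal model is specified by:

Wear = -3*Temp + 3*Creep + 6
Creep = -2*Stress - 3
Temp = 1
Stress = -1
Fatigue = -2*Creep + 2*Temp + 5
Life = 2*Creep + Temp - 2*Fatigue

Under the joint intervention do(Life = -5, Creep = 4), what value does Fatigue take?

-1

Under do(Life = -5, Creep = 4), each intervened variable's structural equation is replaced by its fixed value.
Fatigue = -2*Creep + 2*Temp + 5  [with Creep=4, Temp=1]  = -1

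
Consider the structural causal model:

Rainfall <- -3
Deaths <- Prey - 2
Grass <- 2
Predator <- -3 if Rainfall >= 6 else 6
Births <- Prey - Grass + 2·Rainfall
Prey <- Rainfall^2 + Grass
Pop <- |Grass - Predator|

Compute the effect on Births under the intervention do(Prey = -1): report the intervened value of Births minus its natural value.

-12

do(Prey=-1) replaces the equation Prey <- Rainfall^2 + Grass with the constant Prey = -1.
Births = Prey - Grass + 2·Rainfall  [with Prey=-1, Grass=2, Rainfall=-3]  = -9
Without intervention: Prey = Rainfall^2 + Grass  [with Rainfall=-3, Grass=2]  = 11; Births = Prey - Grass + 2·Rainfall  [with Prey=11, Grass=2, Rainfall=-3]  = 3.
Change = -9 − 3 = -12.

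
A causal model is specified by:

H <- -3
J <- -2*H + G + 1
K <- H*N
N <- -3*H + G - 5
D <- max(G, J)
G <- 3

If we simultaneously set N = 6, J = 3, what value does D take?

3

Setting N = 6, J = 3 by intervention discards those variables' equations.
D = max(G, J)  [with G=3, J=3]  = 3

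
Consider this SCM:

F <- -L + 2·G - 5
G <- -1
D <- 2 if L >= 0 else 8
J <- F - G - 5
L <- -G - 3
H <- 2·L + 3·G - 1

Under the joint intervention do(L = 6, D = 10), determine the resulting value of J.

The joint intervention fixes L = 6, D = 10, removing each variable's own equation.
F = -L + 2·G - 5  [with L=6, G=-1]  = -13
J = F - G - 5  [with F=-13, G=-1]  = -17

-17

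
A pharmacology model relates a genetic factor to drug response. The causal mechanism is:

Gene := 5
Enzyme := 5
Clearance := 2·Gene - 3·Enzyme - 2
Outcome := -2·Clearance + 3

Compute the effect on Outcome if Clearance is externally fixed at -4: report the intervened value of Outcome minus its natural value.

-6

The intervention breaks the incoming arrows to Clearance: Clearance := 2·Gene - 3·Enzyme - 2 no longer applies, and Clearance = -4.
Outcome = -2·Clearance + 3  [with Clearance=-4]  = 11
Without intervention: Clearance = 2·Gene - 3·Enzyme - 2  [with Gene=5, Enzyme=5]  = -7; Outcome = -2·Clearance + 3  [with Clearance=-7]  = 17.
Change = 11 − 17 = -6.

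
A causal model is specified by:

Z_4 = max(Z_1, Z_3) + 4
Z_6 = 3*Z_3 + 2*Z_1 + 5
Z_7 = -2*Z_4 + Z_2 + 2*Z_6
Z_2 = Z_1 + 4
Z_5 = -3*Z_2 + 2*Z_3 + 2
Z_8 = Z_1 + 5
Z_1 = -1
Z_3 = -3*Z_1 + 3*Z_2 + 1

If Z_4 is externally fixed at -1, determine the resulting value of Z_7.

The intervention breaks the incoming arrows to Z_4: Z_4 = max(Z_1, Z_3) + 4 no longer applies, and Z_4 = -1.
Z_2 = Z_1 + 4  [with Z_1=-1]  = 3
Z_3 = -3*Z_1 + 3*Z_2 + 1  [with Z_1=-1, Z_2=3]  = 13
Z_6 = 3*Z_3 + 2*Z_1 + 5  [with Z_3=13, Z_1=-1]  = 42
Z_7 = -2*Z_4 + Z_2 + 2*Z_6  [with Z_4=-1, Z_2=3, Z_6=42]  = 89

89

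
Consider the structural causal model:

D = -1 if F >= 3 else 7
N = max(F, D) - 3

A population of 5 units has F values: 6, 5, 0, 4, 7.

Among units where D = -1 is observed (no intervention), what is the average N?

Conditioning on D=-1 selects the 4 unit(s) with F ∈ {6, 5, 4, 7}. Their N values: 3, 2, 1, 4. Mean = 2.5.

2.5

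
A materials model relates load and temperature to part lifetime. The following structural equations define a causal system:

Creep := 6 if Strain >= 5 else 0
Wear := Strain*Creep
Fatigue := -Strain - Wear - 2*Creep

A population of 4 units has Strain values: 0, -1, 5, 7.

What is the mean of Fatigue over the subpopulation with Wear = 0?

Conditioning on Wear=0 selects the 2 unit(s) with Strain ∈ {0, -1}. Their Fatigue values: 0, 1. Mean = 0.5.

0.5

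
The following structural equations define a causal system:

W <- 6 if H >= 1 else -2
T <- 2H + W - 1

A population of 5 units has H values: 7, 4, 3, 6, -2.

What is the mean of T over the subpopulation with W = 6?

Observing W=6 restricts to units where W's equation naturally yields 6: H ∈ {7, 4, 3, 6}. In that subpopulation T = 19, 13, 11, 17, mean 15.

15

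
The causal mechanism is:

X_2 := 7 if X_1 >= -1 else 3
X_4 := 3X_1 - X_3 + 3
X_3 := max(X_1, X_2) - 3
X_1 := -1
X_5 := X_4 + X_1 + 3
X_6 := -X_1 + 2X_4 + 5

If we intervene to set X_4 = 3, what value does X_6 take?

12

Under do(X_4=3), the mechanism X_4 := 3X_1 - X_3 + 3 is discarded; X_4 is fixed at 3.
X_6 = -X_1 + 2X_4 + 5  [with X_1=-1, X_4=3]  = 12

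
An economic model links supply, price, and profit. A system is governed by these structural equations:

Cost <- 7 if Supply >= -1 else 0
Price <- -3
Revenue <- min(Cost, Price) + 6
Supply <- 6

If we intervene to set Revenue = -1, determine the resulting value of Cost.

7

Under do(Revenue=-1), the mechanism Revenue <- min(Cost, Price) + 6 is discarded; Revenue is fixed at -1.
Since Cost is not a descendant of the intervened variable, it is unaffected.
Cost = 7 if Supply >= -1 else 0  [with Supply=6]  = 7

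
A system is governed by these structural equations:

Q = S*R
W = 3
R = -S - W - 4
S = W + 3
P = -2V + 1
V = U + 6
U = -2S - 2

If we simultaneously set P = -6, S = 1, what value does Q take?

The joint intervention fixes P = -6, S = 1, removing each variable's own equation.
R = -S - W - 4  [with S=1, W=3]  = -8
Q = S*R  [with S=1, R=-8]  = -8

-8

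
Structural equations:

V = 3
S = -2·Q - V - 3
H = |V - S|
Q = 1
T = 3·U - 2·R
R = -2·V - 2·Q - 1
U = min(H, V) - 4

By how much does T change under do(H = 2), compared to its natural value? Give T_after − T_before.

The intervention breaks the incoming arrows to H: H = |V - S| no longer applies, and H = 2.
R = -2·V - 2·Q - 1  [with V=3, Q=1]  = -9
U = min(H, V) - 4  [with H=2, V=3]  = -2
T = 3·U - 2·R  [with U=-2, R=-9]  = 12
Without intervention: S = -2·Q - V - 3  [with Q=1, V=3]  = -8; H = |V - S|  [with V=3, S=-8]  = 11; R = -2·V - 2·Q - 1  [with V=3, Q=1]  = -9; U = min(H, V) - 4  [with H=11, V=3]  = -1; T = 3·U - 2·R  [with U=-1, R=-9]  = 15.
Change = 12 − 15 = -3.

-3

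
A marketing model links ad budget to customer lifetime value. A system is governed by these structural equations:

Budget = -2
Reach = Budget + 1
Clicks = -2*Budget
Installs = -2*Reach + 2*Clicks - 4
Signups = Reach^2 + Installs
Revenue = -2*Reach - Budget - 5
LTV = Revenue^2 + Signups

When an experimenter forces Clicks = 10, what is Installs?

The intervention breaks the incoming arrows to Clicks: Clicks = -2*Budget no longer applies, and Clicks = 10.
Reach = Budget + 1  [with Budget=-2]  = -1
Installs = -2*Reach + 2*Clicks - 4  [with Reach=-1, Clicks=10]  = 18

18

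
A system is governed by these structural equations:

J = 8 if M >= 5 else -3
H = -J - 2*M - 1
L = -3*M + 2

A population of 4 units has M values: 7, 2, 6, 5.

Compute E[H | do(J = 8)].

do(J=8) breaks J's dependence on M. With J=8 fixed, H across the units is -23, -13, -21, -19, mean -19.

-19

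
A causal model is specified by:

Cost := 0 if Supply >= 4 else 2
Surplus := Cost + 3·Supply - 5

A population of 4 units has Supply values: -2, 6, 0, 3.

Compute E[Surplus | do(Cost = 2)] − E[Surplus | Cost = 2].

4.25

The intervention sets Cost=2 in all 4 units regardless of Supply. Recomputing Surplus per unit gives -9, 15, -3, 6; average 2.25.
Conditioning on Cost=2 selects the 3 unit(s) with Supply ∈ {-2, 0, 3}. Their Surplus values: -9, -3, 6. Mean = -2.
Difference = 2.25 − (-2) = 4.25.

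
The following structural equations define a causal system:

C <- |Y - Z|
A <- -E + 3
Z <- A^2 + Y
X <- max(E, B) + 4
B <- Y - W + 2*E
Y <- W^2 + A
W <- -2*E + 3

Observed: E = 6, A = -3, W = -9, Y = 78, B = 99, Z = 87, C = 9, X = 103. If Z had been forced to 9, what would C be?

69

Intervening sets Z = 9 and removes its equation (Z <- A^2 + Y).
A = -E + 3  [with E=6]  = -3
W = -2*E + 3  [with E=6]  = -9
Y = W^2 + A  [with W=-9, A=-3]  = 78
C = |Y - Z|  [with Y=78, Z=9]  = 69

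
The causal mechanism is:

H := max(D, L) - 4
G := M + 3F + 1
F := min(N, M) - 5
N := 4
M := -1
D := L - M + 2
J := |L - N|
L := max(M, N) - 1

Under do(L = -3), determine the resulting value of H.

The intervention breaks the incoming arrows to L: L := max(M, N) - 1 no longer applies, and L = -3.
D = L - M + 2  [with L=-3, M=-1]  = 0
H = max(D, L) - 4  [with D=0, L=-3]  = -4

-4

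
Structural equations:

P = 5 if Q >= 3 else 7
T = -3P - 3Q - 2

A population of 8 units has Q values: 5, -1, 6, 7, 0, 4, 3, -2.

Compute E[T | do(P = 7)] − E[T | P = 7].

The intervention sets P=7 in all 8 units regardless of Q. Recomputing T per unit gives -38, -20, -41, -44, -23, -35, -32, -17; average -31.25.
Conditioning on P=7 selects the 3 unit(s) with Q ∈ {-1, 0, -2}. Their T values: -20, -23, -17. Mean = -20.
Difference = -31.25 − (-20) = -11.25.

-11.25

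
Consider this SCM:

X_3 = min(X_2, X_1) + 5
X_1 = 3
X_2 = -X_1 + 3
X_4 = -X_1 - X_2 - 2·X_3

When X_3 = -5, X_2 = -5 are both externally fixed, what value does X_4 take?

The joint intervention fixes X_3 = -5, X_2 = -5, removing each variable's own equation.
X_4 = -X_1 - X_2 - 2·X_3  [with X_1=3, X_2=-5, X_3=-5]  = 12

12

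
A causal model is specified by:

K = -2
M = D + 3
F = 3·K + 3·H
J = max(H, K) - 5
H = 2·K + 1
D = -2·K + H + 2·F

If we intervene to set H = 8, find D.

48

Under do(H=8), the mechanism H = 2·K + 1 is discarded; H is fixed at 8.
F = 3·K + 3·H  [with K=-2, H=8]  = 18
D = -2·K + H + 2·F  [with K=-2, H=8, F=18]  = 48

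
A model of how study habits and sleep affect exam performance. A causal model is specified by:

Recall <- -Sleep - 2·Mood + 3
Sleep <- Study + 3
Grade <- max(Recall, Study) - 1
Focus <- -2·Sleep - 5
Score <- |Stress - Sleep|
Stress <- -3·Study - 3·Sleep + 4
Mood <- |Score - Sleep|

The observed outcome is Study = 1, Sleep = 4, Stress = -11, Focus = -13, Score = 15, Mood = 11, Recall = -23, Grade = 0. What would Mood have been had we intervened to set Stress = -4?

4

The intervention breaks the incoming arrows to Stress: Stress <- -3·Study - 3·Sleep + 4 no longer applies, and Stress = -4.
Sleep = Study + 3  [with Study=1]  = 4
Score = |Stress - Sleep|  [with Stress=-4, Sleep=4]  = 8
Mood = |Score - Sleep|  [with Score=8, Sleep=4]  = 4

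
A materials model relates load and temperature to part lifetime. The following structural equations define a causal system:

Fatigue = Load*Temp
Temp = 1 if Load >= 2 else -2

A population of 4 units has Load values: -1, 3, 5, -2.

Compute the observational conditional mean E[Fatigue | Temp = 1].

Observing Temp=1 restricts to units where Temp's equation naturally yields 1: Load ∈ {3, 5}. In that subpopulation Fatigue = 3, 5, mean 4.

4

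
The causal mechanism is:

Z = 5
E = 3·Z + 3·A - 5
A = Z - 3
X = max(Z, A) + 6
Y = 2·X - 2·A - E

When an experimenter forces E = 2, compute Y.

Intervening sets E = 2 and removes its equation (E = 3·Z + 3·A - 5).
A = Z - 3  [with Z=5]  = 2
X = max(Z, A) + 6  [with Z=5, A=2]  = 11
Y = 2·X - 2·A - E  [with X=11, A=2, E=2]  = 16

16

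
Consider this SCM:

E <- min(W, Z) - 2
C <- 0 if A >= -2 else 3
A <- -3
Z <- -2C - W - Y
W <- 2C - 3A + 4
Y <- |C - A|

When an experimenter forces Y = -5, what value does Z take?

do(Y=-5) replaces the equation Y <- |C - A| with the constant Y = -5.
C = 0 if A >= -2 else 3  [with A=-3]  = 3
W = 2C - 3A + 4  [with C=3, A=-3]  = 19
Z = -2C - W - Y  [with C=3, W=19, Y=-5]  = -20

-20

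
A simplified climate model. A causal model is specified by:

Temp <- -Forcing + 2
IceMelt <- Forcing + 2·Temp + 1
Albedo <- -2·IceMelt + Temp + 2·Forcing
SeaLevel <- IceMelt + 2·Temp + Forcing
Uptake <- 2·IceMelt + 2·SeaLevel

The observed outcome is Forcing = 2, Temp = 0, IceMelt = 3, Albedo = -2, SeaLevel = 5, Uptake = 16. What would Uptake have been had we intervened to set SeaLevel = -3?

The intervention breaks the incoming arrows to SeaLevel: SeaLevel <- IceMelt + 2·Temp + Forcing no longer applies, and SeaLevel = -3.
Temp = -Forcing + 2  [with Forcing=2]  = 0
IceMelt = Forcing + 2·Temp + 1  [with Forcing=2, Temp=0]  = 3
Uptake = 2·IceMelt + 2·SeaLevel  [with IceMelt=3, SeaLevel=-3]  = 0

0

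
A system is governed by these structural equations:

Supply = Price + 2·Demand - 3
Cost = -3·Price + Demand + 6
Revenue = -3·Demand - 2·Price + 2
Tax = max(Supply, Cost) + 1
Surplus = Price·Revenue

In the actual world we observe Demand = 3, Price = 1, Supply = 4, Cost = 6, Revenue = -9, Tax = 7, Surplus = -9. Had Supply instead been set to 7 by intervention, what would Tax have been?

8

The intervention breaks the incoming arrows to Supply: Supply = Price + 2·Demand - 3 no longer applies, and Supply = 7.
Cost = -3·Price + Demand + 6  [with Price=1, Demand=3]  = 6
Tax = max(Supply, Cost) + 1  [with Supply=7, Cost=6]  = 8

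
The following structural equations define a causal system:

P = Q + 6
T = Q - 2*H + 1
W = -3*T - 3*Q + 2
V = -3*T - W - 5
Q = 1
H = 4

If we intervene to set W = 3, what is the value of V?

10

Intervening sets W = 3 and removes its equation (W = -3*T - 3*Q + 2).
T = Q - 2*H + 1  [with Q=1, H=4]  = -6
V = -3*T - W - 5  [with T=-6, W=3]  = 10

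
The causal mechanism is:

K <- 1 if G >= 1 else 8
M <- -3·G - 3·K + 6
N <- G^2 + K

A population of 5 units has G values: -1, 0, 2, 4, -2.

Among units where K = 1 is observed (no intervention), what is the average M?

Observing K=1 restricts to units where K's equation naturally yields 1: G ∈ {2, 4}. In that subpopulation M = -3, -9, mean -6.

-6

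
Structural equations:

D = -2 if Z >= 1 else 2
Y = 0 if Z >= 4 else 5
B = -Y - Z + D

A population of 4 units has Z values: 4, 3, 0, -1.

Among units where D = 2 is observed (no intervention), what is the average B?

-2.5

Conditioning on D=2 selects the 2 unit(s) with Z ∈ {0, -1}. Their B values: -3, -2. Mean = -2.5.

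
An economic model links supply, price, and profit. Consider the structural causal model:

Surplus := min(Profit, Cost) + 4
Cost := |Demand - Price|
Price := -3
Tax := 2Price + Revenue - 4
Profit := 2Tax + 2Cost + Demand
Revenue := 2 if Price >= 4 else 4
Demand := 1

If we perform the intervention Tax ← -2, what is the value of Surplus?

8

Under do(Tax=-2), the mechanism Tax := 2Price + Revenue - 4 is discarded; Tax is fixed at -2.
Cost = |Demand - Price|  [with Demand=1, Price=-3]  = 4
Profit = 2Tax + 2Cost + Demand  [with Tax=-2, Cost=4, Demand=1]  = 5
Surplus = min(Profit, Cost) + 4  [with Profit=5, Cost=4]  = 8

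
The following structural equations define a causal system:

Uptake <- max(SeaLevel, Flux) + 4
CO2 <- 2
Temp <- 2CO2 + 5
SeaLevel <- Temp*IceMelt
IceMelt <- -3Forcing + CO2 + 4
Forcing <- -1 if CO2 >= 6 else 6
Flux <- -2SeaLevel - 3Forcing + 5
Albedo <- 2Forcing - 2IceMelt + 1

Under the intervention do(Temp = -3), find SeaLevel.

The intervention breaks the incoming arrows to Temp: Temp <- 2CO2 + 5 no longer applies, and Temp = -3.
Forcing = -1 if CO2 >= 6 else 6  [with CO2=2]  = 6
IceMelt = -3Forcing + CO2 + 4  [with Forcing=6, CO2=2]  = -12
SeaLevel = Temp*IceMelt  [with Temp=-3, IceMelt=-12]  = 36

36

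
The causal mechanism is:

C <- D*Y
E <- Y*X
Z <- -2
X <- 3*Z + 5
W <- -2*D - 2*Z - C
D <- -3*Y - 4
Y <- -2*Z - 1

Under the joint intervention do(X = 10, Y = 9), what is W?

345

Under do(X = 10, Y = 9), each intervened variable's structural equation is replaced by its fixed value.
D = -3*Y - 4  [with Y=9]  = -31
C = D*Y  [with D=-31, Y=9]  = -279
W = -2*D - 2*Z - C  [with D=-31, Z=-2, C=-279]  = 345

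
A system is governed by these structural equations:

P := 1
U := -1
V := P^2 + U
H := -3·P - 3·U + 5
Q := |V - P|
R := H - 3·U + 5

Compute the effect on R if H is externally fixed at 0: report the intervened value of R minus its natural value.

-5

Under do(H=0), the mechanism H := -3·P - 3·U + 5 is discarded; H is fixed at 0.
R = H - 3·U + 5  [with H=0, U=-1]  = 8
Without intervention: H = -3·P - 3·U + 5  [with P=1, U=-1]  = 5; R = H - 3·U + 5  [with H=5, U=-1]  = 13.
Change = 8 − 13 = -5.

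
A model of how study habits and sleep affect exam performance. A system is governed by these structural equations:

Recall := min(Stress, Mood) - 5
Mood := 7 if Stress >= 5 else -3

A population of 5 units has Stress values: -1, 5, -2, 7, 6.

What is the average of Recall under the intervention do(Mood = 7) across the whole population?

-2

The intervention sets Mood=7 in all 5 units regardless of Stress. Recomputing Recall per unit gives -6, 0, -7, 2, 1; average -2.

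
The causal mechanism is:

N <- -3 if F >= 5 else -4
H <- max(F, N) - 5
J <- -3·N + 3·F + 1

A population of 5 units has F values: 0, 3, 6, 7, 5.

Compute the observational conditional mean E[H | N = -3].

E[H|N=-3] averages over only the 3 units with N=-3 (F = 6, 7, 5): H = 1, 2, 0, mean 1.

1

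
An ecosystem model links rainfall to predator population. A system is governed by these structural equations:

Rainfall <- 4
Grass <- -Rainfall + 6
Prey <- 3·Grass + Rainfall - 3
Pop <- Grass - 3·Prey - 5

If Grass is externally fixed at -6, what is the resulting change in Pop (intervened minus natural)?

64

Under do(Grass=-6), the mechanism Grass <- -Rainfall + 6 is discarded; Grass is fixed at -6.
Prey = 3·Grass + Rainfall - 3  [with Grass=-6, Rainfall=4]  = -17
Pop = Grass - 3·Prey - 5  [with Grass=-6, Prey=-17]  = 40
Without intervention: Grass = -Rainfall + 6  [with Rainfall=4]  = 2; Prey = 3·Grass + Rainfall - 3  [with Grass=2, Rainfall=4]  = 7; Pop = Grass - 3·Prey - 5  [with Grass=2, Prey=7]  = -24.
Change = 40 − (-24) = 64.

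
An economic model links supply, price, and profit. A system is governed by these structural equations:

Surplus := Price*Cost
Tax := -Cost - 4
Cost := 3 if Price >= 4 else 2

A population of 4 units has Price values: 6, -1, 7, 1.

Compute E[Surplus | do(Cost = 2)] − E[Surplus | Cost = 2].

6.5

do(Cost=2) breaks Cost's dependence on Price. With Cost=2 fixed, Surplus across the units is 12, -2, 14, 2, mean 6.5.
Observing Cost=2 restricts to units where Cost's equation naturally yields 2: Price ∈ {-1, 1}. In that subpopulation Surplus = -2, 2, mean 0.
Difference = 6.5 − 0 = 6.5.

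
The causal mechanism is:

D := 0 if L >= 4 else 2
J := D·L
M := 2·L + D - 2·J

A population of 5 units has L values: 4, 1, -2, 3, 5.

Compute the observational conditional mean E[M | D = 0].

9

Observing D=0 restricts to units where D's equation naturally yields 0: L ∈ {4, 5}. In that subpopulation M = 8, 10, mean 9.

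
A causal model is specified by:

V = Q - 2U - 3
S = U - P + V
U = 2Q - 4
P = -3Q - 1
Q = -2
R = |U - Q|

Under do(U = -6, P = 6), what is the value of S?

Setting U = -6, P = 6 by intervention discards those variables' equations.
V = Q - 2U - 3  [with Q=-2, U=-6]  = 7
S = U - P + V  [with U=-6, P=6, V=7]  = -5

-5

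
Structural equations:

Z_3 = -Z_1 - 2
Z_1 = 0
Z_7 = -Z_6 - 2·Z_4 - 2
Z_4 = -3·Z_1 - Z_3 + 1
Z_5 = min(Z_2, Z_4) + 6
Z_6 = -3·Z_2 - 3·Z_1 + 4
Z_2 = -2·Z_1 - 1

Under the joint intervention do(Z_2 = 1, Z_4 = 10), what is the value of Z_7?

Setting Z_2 = 1, Z_4 = 10 by intervention discards those variables' equations.
Z_6 = -3·Z_2 - 3·Z_1 + 4  [with Z_2=1, Z_1=0]  = 1
Z_7 = -Z_6 - 2·Z_4 - 2  [with Z_6=1, Z_4=10]  = -23

-23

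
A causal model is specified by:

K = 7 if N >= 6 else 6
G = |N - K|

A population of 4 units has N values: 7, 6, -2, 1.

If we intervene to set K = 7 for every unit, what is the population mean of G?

Every unit gets K=7 under the intervention. G values become 0, 1, 9, 6; E[G|do(K=7)] = 4.

4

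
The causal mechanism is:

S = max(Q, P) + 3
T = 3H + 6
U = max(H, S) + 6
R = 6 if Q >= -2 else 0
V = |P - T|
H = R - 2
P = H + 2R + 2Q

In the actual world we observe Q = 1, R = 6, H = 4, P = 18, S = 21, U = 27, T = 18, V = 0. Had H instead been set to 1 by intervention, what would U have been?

24

The intervention breaks the incoming arrows to H: H = R - 2 no longer applies, and H = 1.
R = 6 if Q >= -2 else 0  [with Q=1]  = 6
P = H + 2R + 2Q  [with H=1, R=6, Q=1]  = 15
S = max(Q, P) + 3  [with Q=1, P=15]  = 18
U = max(H, S) + 6  [with H=1, S=18]  = 24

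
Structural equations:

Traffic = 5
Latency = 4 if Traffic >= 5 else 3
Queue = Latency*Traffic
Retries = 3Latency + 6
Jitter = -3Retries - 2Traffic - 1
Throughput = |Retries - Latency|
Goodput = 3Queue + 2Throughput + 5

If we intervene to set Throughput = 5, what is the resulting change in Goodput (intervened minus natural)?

-18

Intervening sets Throughput = 5 and removes its equation (Throughput = |Retries - Latency|).
Latency = 4 if Traffic >= 5 else 3  [with Traffic=5]  = 4
Queue = Latency*Traffic  [with Latency=4, Traffic=5]  = 20
Goodput = 3Queue + 2Throughput + 5  [with Queue=20, Throughput=5]  = 75
Without intervention: Latency = 4 if Traffic >= 5 else 3  [with Traffic=5]  = 4; Queue = Latency*Traffic  [with Latency=4, Traffic=5]  = 20; Retries = 3Latency + 6  [with Latency=4]  = 18; Throughput = |Retries - Latency|  [with Retries=18, Latency=4]  = 14; Goodput = 3Queue + 2Throughput + 5  [with Queue=20, Throughput=14]  = 93.
Change = 75 − 93 = -18.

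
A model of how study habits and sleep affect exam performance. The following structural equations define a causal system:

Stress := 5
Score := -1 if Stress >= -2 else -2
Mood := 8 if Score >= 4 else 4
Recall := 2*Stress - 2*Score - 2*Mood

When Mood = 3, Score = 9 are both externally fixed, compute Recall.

The joint intervention fixes Mood = 3, Score = 9, removing each variable's own equation.
Recall = 2*Stress - 2*Score - 2*Mood  [with Stress=5, Score=9, Mood=3]  = -14

-14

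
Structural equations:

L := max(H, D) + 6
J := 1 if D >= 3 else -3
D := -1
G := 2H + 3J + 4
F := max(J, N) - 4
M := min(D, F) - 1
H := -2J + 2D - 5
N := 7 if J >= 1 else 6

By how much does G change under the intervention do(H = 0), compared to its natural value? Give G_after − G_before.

The intervention breaks the incoming arrows to H: H := -2J + 2D - 5 no longer applies, and H = 0.
J = 1 if D >= 3 else -3  [with D=-1]  = -3
G = 2H + 3J + 4  [with H=0, J=-3]  = -5
Without intervention: J = 1 if D >= 3 else -3  [with D=-1]  = -3; H = -2J + 2D - 5  [with J=-3, D=-1]  = -1; G = 2H + 3J + 4  [with H=-1, J=-3]  = -7.
Change = -5 − (-7) = 2.

2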